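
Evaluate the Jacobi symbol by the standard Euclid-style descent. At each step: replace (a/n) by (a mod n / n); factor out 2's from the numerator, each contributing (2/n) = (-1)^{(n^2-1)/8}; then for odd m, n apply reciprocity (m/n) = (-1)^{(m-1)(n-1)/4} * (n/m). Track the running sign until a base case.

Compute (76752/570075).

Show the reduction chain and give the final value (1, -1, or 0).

factor out 2^4: 76752 = 2^4·4797; with 570075 mod 8 = 3, (2/570075) = -1; sign now +1; continue with (4797/570075)
flip (4797/570075) -> (570075/4797): both odd, 4797 mod 4 = 1, 570075 mod 4 = 3, so the flip contributes +1; sign now +1
(570075/4797): 570075 mod 4797 = 4029, so (570075/4797) = (4029/4797)
flip (4029/4797) -> (4797/4029): both odd, 4029 mod 4 = 1, 4797 mod 4 = 1, so the flip contributes +1; sign now +1
(4797/4029): 4797 mod 4029 = 768, so (4797/4029) = (768/4029)
factor out 2^8: 768 = 2^8·3; with 4029 mod 8 = 5, (2/4029) = -1; sign now +1; continue with (3/4029)
flip (3/4029) -> (4029/3): both odd, 3 mod 4 = 3, 4029 mod 4 = 1, so the flip contributes +1; sign now +1
(4029/3): 4029 mod 3 = 0, so (4029/3) = (0/3)
reached (0/3); gcd(a, n) > 1, so (0/3) = 0 and the symbol is 0

0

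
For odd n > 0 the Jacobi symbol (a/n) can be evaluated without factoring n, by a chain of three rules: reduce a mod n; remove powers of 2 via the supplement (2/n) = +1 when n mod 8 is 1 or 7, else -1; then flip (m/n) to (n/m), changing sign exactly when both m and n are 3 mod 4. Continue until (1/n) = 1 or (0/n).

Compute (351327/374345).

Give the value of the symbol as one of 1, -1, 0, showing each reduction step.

-1

reciprocity: (351327/374345) = +1·(374345/351327) since 351327 mod 4 = 3, 374345 mod 4 = 1; sign now +1
(374345/351327) = (23018/351327)   [reduce mod 351327]
23018 = 2^1·11509; (2/351327) = +1 since 351327 mod 8 = 7, so (23018/351327) = (+1)^1·(11509/351327); sign now +1
reciprocity: (11509/351327) = +1·(351327/11509) since 11509 mod 4 = 1, 351327 mod 4 = 3; sign now +1
(351327/11509) = (6057/11509)   [reduce mod 11509]
reciprocity: (6057/11509) = +1·(11509/6057) since 6057 mod 4 = 1, 11509 mod 4 = 1; sign now +1
(11509/6057) = (5452/6057)   [reduce mod 6057]
5452 = 2^2·1363; (2/6057) = +1 since 6057 mod 8 = 1, so (5452/6057) = (+1)^2·(1363/6057); sign now +1
reciprocity: (1363/6057) = +1·(6057/1363) since 1363 mod 4 = 3, 6057 mod 4 = 1; sign now +1
(6057/1363) = (605/1363)   [reduce mod 1363]
reciprocity: (605/1363) = +1·(1363/605) since 605 mod 4 = 1, 1363 mod 4 = 3; sign now +1
(1363/605) = (153/605)   [reduce mod 605]
reciprocity: (153/605) = +1·(605/153) since 153 mod 4 = 1, 605 mod 4 = 1; sign now +1
(605/153) = (146/153)   [reduce mod 153]
146 = 2^1·73; (2/153) = +1 since 153 mod 8 = 1, so (146/153) = (+1)^1·(73/153); sign now +1
reciprocity: (73/153) = +1·(153/73) since 73 mod 4 = 1, 153 mod 4 = 1; sign now +1
(153/73) = (7/73)   [reduce mod 73]
reciprocity: (7/73) = +1·(73/7) since 7 mod 4 = 3, 73 mod 4 = 1; sign now +1
(73/7) = (3/7)   [reduce mod 7]
reciprocity: (3/7) = -1·(7/3) since 3 mod 4 = 3, 7 mod 4 = 3; sign now -1
(7/3) = (1/3)   [reduce mod 3]
(1/3) = 1; final value = sign = -1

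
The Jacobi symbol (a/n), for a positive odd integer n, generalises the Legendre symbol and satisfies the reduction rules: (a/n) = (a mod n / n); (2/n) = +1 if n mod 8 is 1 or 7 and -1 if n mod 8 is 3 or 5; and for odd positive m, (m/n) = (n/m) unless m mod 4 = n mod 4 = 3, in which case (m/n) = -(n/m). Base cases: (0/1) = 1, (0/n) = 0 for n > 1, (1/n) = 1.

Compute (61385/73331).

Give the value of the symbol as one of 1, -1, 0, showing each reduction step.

1

flip (61385/73331) -> (73331/61385): both odd, 61385 mod 4 = 1, 73331 mod 4 = 3, so the flip contributes +1; sign now +1
(73331/61385): 73331 mod 61385 = 11946, so (73331/61385) = (11946/61385)
factor out 2^1: 11946 = 2^1·5973; with 61385 mod 8 = 1, (2/61385) = +1; sign now +1; continue with (5973/61385)
flip (5973/61385) -> (61385/5973): both odd, 5973 mod 4 = 1, 61385 mod 4 = 1, so the flip contributes +1; sign now +1
(61385/5973): 61385 mod 5973 = 1655, so (61385/5973) = (1655/5973)
flip (1655/5973) -> (5973/1655): both odd, 1655 mod 4 = 3, 5973 mod 4 = 1, so the flip contributes +1; sign now +1
(5973/1655): 5973 mod 1655 = 1008, so (5973/1655) = (1008/1655)
factor out 2^4: 1008 = 2^4·63; with 1655 mod 8 = 7, (2/1655) = +1; sign now +1; continue with (63/1655)
flip (63/1655) -> (1655/63): both odd, 63 mod 4 = 3, 1655 mod 4 = 3, so the flip contributes -1; sign now -1
(1655/63): 1655 mod 63 = 17, so (1655/63) = (17/63)
flip (17/63) -> (63/17): both odd, 17 mod 4 = 1, 63 mod 4 = 3, so the flip contributes +1; sign now -1
(63/17): 63 mod 17 = 12, so (63/17) = (12/17)
factor out 2^2: 12 = 2^2·3; with 17 mod 8 = 1, (2/17) = +1; sign now -1; continue with (3/17)
flip (3/17) -> (17/3): both odd, 3 mod 4 = 3, 17 mod 4 = 1, so the flip contributes +1; sign now -1
(17/3): 17 mod 3 = 2, so (17/3) = (2/3)
factor out 2^1: 2 = 2^1·1; with 3 mod 8 = 3, (2/3) = -1; sign now +1; continue with (1/3)
reached (1/3) = 1, so the symbol is +1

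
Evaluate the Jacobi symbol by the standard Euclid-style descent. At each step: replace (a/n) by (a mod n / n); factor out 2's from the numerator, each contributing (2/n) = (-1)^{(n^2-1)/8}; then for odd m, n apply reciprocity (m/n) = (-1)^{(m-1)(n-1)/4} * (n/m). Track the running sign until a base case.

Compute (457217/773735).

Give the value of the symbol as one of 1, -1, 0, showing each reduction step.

1

reciprocity: (457217/773735) = +1·(773735/457217) since 457217 mod 4 = 1, 773735 mod 4 = 3; sign now +1
(773735/457217) = (316518/457217)   [reduce mod 457217]
316518 = 2^1·158259; (2/457217) = +1 since 457217 mod 8 = 1, so (316518/457217) = (+1)^1·(158259/457217); sign now +1
reciprocity: (158259/457217) = +1·(457217/158259) since 158259 mod 4 = 3, 457217 mod 4 = 1; sign now +1
(457217/158259) = (140699/158259)   [reduce mod 158259]
reciprocity: (140699/158259) = -1·(158259/140699) since 140699 mod 4 = 3, 158259 mod 4 = 3; sign now -1
(158259/140699) = (17560/140699)   [reduce mod 140699]
17560 = 2^3·2195; (2/140699) = -1 since 140699 mod 8 = 3, so (17560/140699) = (-1)^3·(2195/140699); sign now +1
reciprocity: (2195/140699) = -1·(140699/2195) since 2195 mod 4 = 3, 140699 mod 4 = 3; sign now -1
(140699/2195) = (219/2195)   [reduce mod 2195]
reciprocity: (219/2195) = -1·(2195/219) since 219 mod 4 = 3, 2195 mod 4 = 3; sign now +1
(2195/219) = (5/219)   [reduce mod 219]
reciprocity: (5/219) = +1·(219/5) since 5 mod 4 = 1, 219 mod 4 = 3; sign now +1
(219/5) = (4/5)   [reduce mod 5]
4 = 2^2·1; (2/5) = -1 since 5 mod 8 = 5, so (4/5) = (-1)^2·(1/5); sign now +1
(1/5) = 1; final value = sign = +1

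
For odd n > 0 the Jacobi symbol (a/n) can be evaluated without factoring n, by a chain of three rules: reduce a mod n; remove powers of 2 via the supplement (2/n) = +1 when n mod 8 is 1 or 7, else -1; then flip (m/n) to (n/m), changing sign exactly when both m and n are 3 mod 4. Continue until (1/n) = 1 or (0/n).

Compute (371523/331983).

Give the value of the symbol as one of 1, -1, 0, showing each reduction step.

0

(371523/331983): 371523 mod 331983 = 39540, so (371523/331983) = (39540/331983)
factor out 2^2: 39540 = 2^2·9885; with 331983 mod 8 = 7, (2/331983) = +1; sign now +1; continue with (9885/331983)
flip (9885/331983) -> (331983/9885): both odd, 9885 mod 4 = 1, 331983 mod 4 = 3, so the flip contributes +1; sign now +1
(331983/9885): 331983 mod 9885 = 5778, so (331983/9885) = (5778/9885)
factor out 2^1: 5778 = 2^1·2889; with 9885 mod 8 = 5, (2/9885) = -1; sign now -1; continue with (2889/9885)
flip (2889/9885) -> (9885/2889): both odd, 2889 mod 4 = 1, 9885 mod 4 = 1, so the flip contributes +1; sign now -1
(9885/2889): 9885 mod 2889 = 1218, so (9885/2889) = (1218/2889)
factor out 2^1: 1218 = 2^1·609; with 2889 mod 8 = 1, (2/2889) = +1; sign now -1; continue with (609/2889)
flip (609/2889) -> (2889/609): both odd, 609 mod 4 = 1, 2889 mod 4 = 1, so the flip contributes +1; sign now -1
(2889/609): 2889 mod 609 = 453, so (2889/609) = (453/609)
flip (453/609) -> (609/453): both odd, 453 mod 4 = 1, 609 mod 4 = 1, so the flip contributes +1; sign now -1
(609/453): 609 mod 453 = 156, so (609/453) = (156/453)
factor out 2^2: 156 = 2^2·39; with 453 mod 8 = 5, (2/453) = -1; sign now -1; continue with (39/453)
flip (39/453) -> (453/39): both odd, 39 mod 4 = 3, 453 mod 4 = 1, so the flip contributes +1; sign now -1
(453/39): 453 mod 39 = 24, so (453/39) = (24/39)
factor out 2^3: 24 = 2^3·3; with 39 mod 8 = 7, (2/39) = +1; sign now -1; continue with (3/39)
flip (3/39) -> (39/3): both odd, 3 mod 4 = 3, 39 mod 4 = 3, so the flip contributes -1; sign now +1
(39/3): 39 mod 3 = 0, so (39/3) = (0/3)
reached (0/3); gcd(a, n) > 1, so (0/3) = 0 and the symbol is 0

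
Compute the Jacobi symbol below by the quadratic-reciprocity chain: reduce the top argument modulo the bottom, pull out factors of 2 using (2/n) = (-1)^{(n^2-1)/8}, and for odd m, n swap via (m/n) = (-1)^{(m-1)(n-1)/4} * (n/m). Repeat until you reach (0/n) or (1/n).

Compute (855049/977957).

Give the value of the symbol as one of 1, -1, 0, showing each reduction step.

flip (855049/977957) -> (977957/855049): both odd, 855049 mod 4 = 1, 977957 mod 4 = 1, so the flip contributes +1; sign now +1
(977957/855049): 977957 mod 855049 = 122908, so (977957/855049) = (122908/855049)
factor out 2^2: 122908 = 2^2·30727; with 855049 mod 8 = 1, (2/855049) = +1; sign now +1; continue with (30727/855049)
flip (30727/855049) -> (855049/30727): both odd, 30727 mod 4 = 3, 855049 mod 4 = 1, so the flip contributes +1; sign now +1
(855049/30727): 855049 mod 30727 = 25420, so (855049/30727) = (25420/30727)
factor out 2^2: 25420 = 2^2·6355; with 30727 mod 8 = 7, (2/30727) = +1; sign now +1; continue with (6355/30727)
flip (6355/30727) -> (30727/6355): both odd, 6355 mod 4 = 3, 30727 mod 4 = 3, so the flip contributes -1; sign now -1
(30727/6355): 30727 mod 6355 = 5307, so (30727/6355) = (5307/6355)
flip (5307/6355) -> (6355/5307): both odd, 5307 mod 4 = 3, 6355 mod 4 = 3, so the flip contributes -1; sign now +1
(6355/5307): 6355 mod 5307 = 1048, so (6355/5307) = (1048/5307)
factor out 2^3: 1048 = 2^3·131; with 5307 mod 8 = 3, (2/5307) = -1; sign now -1; continue with (131/5307)
flip (131/5307) -> (5307/131): both odd, 131 mod 4 = 3, 5307 mod 4 = 3, so the flip contributes -1; sign now +1
(5307/131): 5307 mod 131 = 67, so (5307/131) = (67/131)
flip (67/131) -> (131/67): both odd, 67 mod 4 = 3, 131 mod 4 = 3, so the flip contributes -1; sign now -1
(131/67): 131 mod 67 = 64, so (131/67) = (64/67)
factor out 2^6: 64 = 2^6·1; with 67 mod 8 = 3, (2/67) = -1; sign now -1; continue with (1/67)
reached (1/67) = 1, so the symbol is -1

-1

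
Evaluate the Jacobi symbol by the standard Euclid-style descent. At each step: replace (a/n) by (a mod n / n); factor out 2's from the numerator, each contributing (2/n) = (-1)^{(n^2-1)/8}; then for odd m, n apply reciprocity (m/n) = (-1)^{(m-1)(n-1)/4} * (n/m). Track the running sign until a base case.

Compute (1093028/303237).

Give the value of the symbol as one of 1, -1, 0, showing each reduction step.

1

(1093028/303237): 1093028 mod 303237 = 183317, so (1093028/303237) = (183317/303237)
flip (183317/303237) -> (303237/183317): both odd, 183317 mod 4 = 1, 303237 mod 4 = 1, so the flip contributes +1; sign now +1
(303237/183317): 303237 mod 183317 = 119920, so (303237/183317) = (119920/183317)
factor out 2^4: 119920 = 2^4·7495; with 183317 mod 8 = 5, (2/183317) = -1; sign now +1; continue with (7495/183317)
flip (7495/183317) -> (183317/7495): both odd, 7495 mod 4 = 3, 183317 mod 4 = 1, so the flip contributes +1; sign now +1
(183317/7495): 183317 mod 7495 = 3437, so (183317/7495) = (3437/7495)
flip (3437/7495) -> (7495/3437): both odd, 3437 mod 4 = 1, 7495 mod 4 = 3, so the flip contributes +1; sign now +1
(7495/3437): 7495 mod 3437 = 621, so (7495/3437) = (621/3437)
flip (621/3437) -> (3437/621): both odd, 621 mod 4 = 1, 3437 mod 4 = 1, so the flip contributes +1; sign now +1
(3437/621): 3437 mod 621 = 332, so (3437/621) = (332/621)
factor out 2^2: 332 = 2^2·83; with 621 mod 8 = 5, (2/621) = -1; sign now +1; continue with (83/621)
flip (83/621) -> (621/83): both odd, 83 mod 4 = 3, 621 mod 4 = 1, so the flip contributes +1; sign now +1
(621/83): 621 mod 83 = 40, so (621/83) = (40/83)
factor out 2^3: 40 = 2^3·5; with 83 mod 8 = 3, (2/83) = -1; sign now -1; continue with (5/83)
flip (5/83) -> (83/5): both odd, 5 mod 4 = 1, 83 mod 4 = 3, so the flip contributes +1; sign now -1
(83/5): 83 mod 5 = 3, so (83/5) = (3/5)
flip (3/5) -> (5/3): both odd, 3 mod 4 = 3, 5 mod 4 = 1, so the flip contributes +1; sign now -1
(5/3): 5 mod 3 = 2, so (5/3) = (2/3)
factor out 2^1: 2 = 2^1·1; with 3 mod 8 = 3, (2/3) = -1; sign now +1; continue with (1/3)
reached (1/3) = 1, so the symbol is +1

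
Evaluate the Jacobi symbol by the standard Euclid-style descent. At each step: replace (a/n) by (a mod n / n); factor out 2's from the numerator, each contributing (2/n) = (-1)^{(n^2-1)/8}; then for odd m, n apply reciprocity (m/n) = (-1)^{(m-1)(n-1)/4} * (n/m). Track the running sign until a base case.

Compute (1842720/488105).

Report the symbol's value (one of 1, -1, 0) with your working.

(1842720/488105) = (378405/488105)   [reduce mod 488105]
reciprocity: (378405/488105) = +1·(488105/378405) since 378405 mod 4 = 1, 488105 mod 4 = 1; sign now +1
(488105/378405) = (109700/378405)   [reduce mod 378405]
109700 = 2^2·27425; (2/378405) = -1 since 378405 mod 8 = 5, so (109700/378405) = (-1)^2·(27425/378405); sign now +1
reciprocity: (27425/378405) = +1·(378405/27425) since 27425 mod 4 = 1, 378405 mod 4 = 1; sign now +1
(378405/27425) = (21880/27425)   [reduce mod 27425]
21880 = 2^3·2735; (2/27425) = +1 since 27425 mod 8 = 1, so (21880/27425) = (+1)^3·(2735/27425); sign now +1
reciprocity: (2735/27425) = +1·(27425/2735) since 2735 mod 4 = 3, 27425 mod 4 = 1; sign now +1
(27425/2735) = (75/2735)   [reduce mod 2735]
reciprocity: (75/2735) = -1·(2735/75) since 75 mod 4 = 3, 2735 mod 4 = 3; sign now -1
(2735/75) = (35/75)   [reduce mod 75]
reciprocity: (35/75) = -1·(75/35) since 35 mod 4 = 3, 75 mod 4 = 3; sign now +1
(75/35) = (5/35)   [reduce mod 35]
reciprocity: (5/35) = +1·(35/5) since 5 mod 4 = 1, 35 mod 4 = 3; sign now +1
(35/5) = (0/5)   [reduce mod 5]
(0/5) = 0   [gcd(a, n) > 1]; final value = 0

0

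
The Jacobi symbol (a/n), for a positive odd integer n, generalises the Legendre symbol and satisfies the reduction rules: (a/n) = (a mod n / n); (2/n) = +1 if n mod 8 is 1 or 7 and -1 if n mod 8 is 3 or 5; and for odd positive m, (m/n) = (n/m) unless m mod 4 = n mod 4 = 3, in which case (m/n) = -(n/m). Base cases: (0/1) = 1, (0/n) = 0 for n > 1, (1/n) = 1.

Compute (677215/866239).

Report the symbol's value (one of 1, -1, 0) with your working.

flip (677215/866239) -> (866239/677215): both odd, 677215 mod 4 = 3, 866239 mod 4 = 3, so the flip contributes -1; sign now -1
(866239/677215): 866239 mod 677215 = 189024, so (866239/677215) = (189024/677215)
factor out 2^5: 189024 = 2^5·5907; with 677215 mod 8 = 7, (2/677215) = +1; sign now -1; continue with (5907/677215)
flip (5907/677215) -> (677215/5907): both odd, 5907 mod 4 = 3, 677215 mod 4 = 3, so the flip contributes -1; sign now +1
(677215/5907): 677215 mod 5907 = 3817, so (677215/5907) = (3817/5907)
flip (3817/5907) -> (5907/3817): both odd, 3817 mod 4 = 1, 5907 mod 4 = 3, so the flip contributes +1; sign now +1
(5907/3817): 5907 mod 3817 = 2090, so (5907/3817) = (2090/3817)
factor out 2^1: 2090 = 2^1·1045; with 3817 mod 8 = 1, (2/3817) = +1; sign now +1; continue with (1045/3817)
flip (1045/3817) -> (3817/1045): both odd, 1045 mod 4 = 1, 3817 mod 4 = 1, so the flip contributes +1; sign now +1
(3817/1045): 3817 mod 1045 = 682, so (3817/1045) = (682/1045)
factor out 2^1: 682 = 2^1·341; with 1045 mod 8 = 5, (2/1045) = -1; sign now -1; continue with (341/1045)
flip (341/1045) -> (1045/341): both odd, 341 mod 4 = 1, 1045 mod 4 = 1, so the flip contributes +1; sign now -1
(1045/341): 1045 mod 341 = 22, so (1045/341) = (22/341)
factor out 2^1: 22 = 2^1·11; with 341 mod 8 = 5, (2/341) = -1; sign now +1; continue with (11/341)
flip (11/341) -> (341/11): both odd, 11 mod 4 = 3, 341 mod 4 = 1, so the flip contributes +1; sign now +1
(341/11): 341 mod 11 = 0, so (341/11) = (0/11)
reached (0/11); gcd(a, n) > 1, so (0/11) = 0 and the symbol is 0

0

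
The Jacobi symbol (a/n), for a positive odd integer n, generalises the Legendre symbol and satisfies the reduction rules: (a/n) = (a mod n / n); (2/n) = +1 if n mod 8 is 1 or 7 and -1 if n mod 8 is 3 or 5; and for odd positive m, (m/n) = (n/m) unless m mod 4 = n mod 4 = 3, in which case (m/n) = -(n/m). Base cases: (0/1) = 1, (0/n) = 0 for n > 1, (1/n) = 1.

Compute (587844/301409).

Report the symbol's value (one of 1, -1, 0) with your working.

1

(587844/301409) = (286435/301409)   [reduce mod 301409]
reciprocity: (286435/301409) = +1·(301409/286435) since 286435 mod 4 = 3, 301409 mod 4 = 1; sign now +1
(301409/286435) = (14974/286435)   [reduce mod 286435]
14974 = 2^1·7487; (2/286435) = -1 since 286435 mod 8 = 3, so (14974/286435) = (-1)^1·(7487/286435); sign now -1
reciprocity: (7487/286435) = -1·(286435/7487) since 7487 mod 4 = 3, 286435 mod 4 = 3; sign now +1
(286435/7487) = (1929/7487)   [reduce mod 7487]
reciprocity: (1929/7487) = +1·(7487/1929) since 1929 mod 4 = 1, 7487 mod 4 = 3; sign now +1
(7487/1929) = (1700/1929)   [reduce mod 1929]
1700 = 2^2·425; (2/1929) = +1 since 1929 mod 8 = 1, so (1700/1929) = (+1)^2·(425/1929); sign now +1
reciprocity: (425/1929) = +1·(1929/425) since 425 mod 4 = 1, 1929 mod 4 = 1; sign now +1
(1929/425) = (229/425)   [reduce mod 425]
reciprocity: (229/425) = +1·(425/229) since 229 mod 4 = 1, 425 mod 4 = 1; sign now +1
(425/229) = (196/229)   [reduce mod 229]
196 = 2^2·49; (2/229) = -1 since 229 mod 8 = 5, so (196/229) = (-1)^2·(49/229); sign now +1
reciprocity: (49/229) = +1·(229/49) since 49 mod 4 = 1, 229 mod 4 = 1; sign now +1
(229/49) = (33/49)   [reduce mod 49]
reciprocity: (33/49) = +1·(49/33) since 33 mod 4 = 1, 49 mod 4 = 1; sign now +1
(49/33) = (16/33)   [reduce mod 33]
16 = 2^4·1; (2/33) = +1 since 33 mod 8 = 1, so (16/33) = (+1)^4·(1/33); sign now +1
(1/33) = 1; final value = sign = +1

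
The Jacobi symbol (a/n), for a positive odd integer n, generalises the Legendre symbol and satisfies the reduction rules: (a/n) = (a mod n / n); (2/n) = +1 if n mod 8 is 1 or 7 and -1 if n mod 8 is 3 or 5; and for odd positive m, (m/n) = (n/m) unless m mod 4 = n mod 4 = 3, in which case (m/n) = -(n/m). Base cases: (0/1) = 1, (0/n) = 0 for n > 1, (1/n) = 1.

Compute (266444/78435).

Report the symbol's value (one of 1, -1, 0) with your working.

(266444/78435) = (31139/78435)   [reduce mod 78435]
reciprocity: (31139/78435) = -1·(78435/31139) since 31139 mod 4 = 3, 78435 mod 4 = 3; sign now -1
(78435/31139) = (16157/31139)   [reduce mod 31139]
reciprocity: (16157/31139) = +1·(31139/16157) since 16157 mod 4 = 1, 31139 mod 4 = 3; sign now -1
(31139/16157) = (14982/16157)   [reduce mod 16157]
14982 = 2^1·7491; (2/16157) = -1 since 16157 mod 8 = 5, so (14982/16157) = (-1)^1·(7491/16157); sign now +1
reciprocity: (7491/16157) = +1·(16157/7491) since 7491 mod 4 = 3, 16157 mod 4 = 1; sign now +1
(16157/7491) = (1175/7491)   [reduce mod 7491]
reciprocity: (1175/7491) = -1·(7491/1175) since 1175 mod 4 = 3, 7491 mod 4 = 3; sign now -1
(7491/1175) = (441/1175)   [reduce mod 1175]
reciprocity: (441/1175) = +1·(1175/441) since 441 mod 4 = 1, 1175 mod 4 = 3; sign now -1
(1175/441) = (293/441)   [reduce mod 441]
reciprocity: (293/441) = +1·(441/293) since 293 mod 4 = 1, 441 mod 4 = 1; sign now -1
(441/293) = (148/293)   [reduce mod 293]
148 = 2^2·37; (2/293) = -1 since 293 mod 8 = 5, so (148/293) = (-1)^2·(37/293); sign now -1
reciprocity: (37/293) = +1·(293/37) since 37 mod 4 = 1, 293 mod 4 = 1; sign now -1
(293/37) = (34/37)   [reduce mod 37]
34 = 2^1·17; (2/37) = -1 since 37 mod 8 = 5, so (34/37) = (-1)^1·(17/37); sign now +1
reciprocity: (17/37) = +1·(37/17) since 17 mod 4 = 1, 37 mod 4 = 1; sign now +1
(37/17) = (3/17)   [reduce mod 17]
reciprocity: (3/17) = +1·(17/3) since 3 mod 4 = 3, 17 mod 4 = 1; sign now +1
(17/3) = (2/3)   [reduce mod 3]
2 = 2^1·1; (2/3) = -1 since 3 mod 8 = 3, so (2/3) = (-1)^1·(1/3); sign now -1
(1/3) = 1; final value = sign = -1

-1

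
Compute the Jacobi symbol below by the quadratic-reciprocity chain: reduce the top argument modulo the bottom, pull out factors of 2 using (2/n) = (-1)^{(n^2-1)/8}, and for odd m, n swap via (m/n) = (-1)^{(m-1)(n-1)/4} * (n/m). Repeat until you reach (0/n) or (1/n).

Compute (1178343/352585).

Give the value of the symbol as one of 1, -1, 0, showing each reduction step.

1

(1178343/352585): 1178343 mod 352585 = 120588, so (1178343/352585) = (120588/352585)
factor out 2^2: 120588 = 2^2·30147; with 352585 mod 8 = 1, (2/352585) = +1; sign now +1; continue with (30147/352585)
flip (30147/352585) -> (352585/30147): both odd, 30147 mod 4 = 3, 352585 mod 4 = 1, so the flip contributes +1; sign now +1
(352585/30147): 352585 mod 30147 = 20968, so (352585/30147) = (20968/30147)
factor out 2^3: 20968 = 2^3·2621; with 30147 mod 8 = 3, (2/30147) = -1; sign now -1; continue with (2621/30147)
flip (2621/30147) -> (30147/2621): both odd, 2621 mod 4 = 1, 30147 mod 4 = 3, so the flip contributes +1; sign now -1
(30147/2621): 30147 mod 2621 = 1316, so (30147/2621) = (1316/2621)
factor out 2^2: 1316 = 2^2·329; with 2621 mod 8 = 5, (2/2621) = -1; sign now -1; continue with (329/2621)
flip (329/2621) -> (2621/329): both odd, 329 mod 4 = 1, 2621 mod 4 = 1, so the flip contributes +1; sign now -1
(2621/329): 2621 mod 329 = 318, so (2621/329) = (318/329)
factor out 2^1: 318 = 2^1·159; with 329 mod 8 = 1, (2/329) = +1; sign now -1; continue with (159/329)
flip (159/329) -> (329/159): both odd, 159 mod 4 = 3, 329 mod 4 = 1, so the flip contributes +1; sign now -1
(329/159): 329 mod 159 = 11, so (329/159) = (11/159)
flip (11/159) -> (159/11): both odd, 11 mod 4 = 3, 159 mod 4 = 3, so the flip contributes -1; sign now +1
(159/11): 159 mod 11 = 5, so (159/11) = (5/11)
flip (5/11) -> (11/5): both odd, 5 mod 4 = 1, 11 mod 4 = 3, so the flip contributes +1; sign now +1
(11/5): 11 mod 5 = 1, so (11/5) = (1/5)
reached (1/5) = 1, so the symbol is +1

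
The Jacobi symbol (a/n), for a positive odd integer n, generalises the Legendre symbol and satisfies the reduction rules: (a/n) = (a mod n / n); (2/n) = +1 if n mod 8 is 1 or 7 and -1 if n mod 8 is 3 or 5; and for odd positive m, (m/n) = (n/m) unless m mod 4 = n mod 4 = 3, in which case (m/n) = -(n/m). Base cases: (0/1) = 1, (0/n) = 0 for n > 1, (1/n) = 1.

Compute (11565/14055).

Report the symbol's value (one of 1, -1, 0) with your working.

0

reciprocity: (11565/14055) = +1·(14055/11565) since 11565 mod 4 = 1, 14055 mod 4 = 3; sign now +1
(14055/11565) = (2490/11565)   [reduce mod 11565]
2490 = 2^1·1245; (2/11565) = -1 since 11565 mod 8 = 5, so (2490/11565) = (-1)^1·(1245/11565); sign now -1
reciprocity: (1245/11565) = +1·(11565/1245) since 1245 mod 4 = 1, 11565 mod 4 = 1; sign now -1
(11565/1245) = (360/1245)   [reduce mod 1245]
360 = 2^3·45; (2/1245) = -1 since 1245 mod 8 = 5, so (360/1245) = (-1)^3·(45/1245); sign now +1
reciprocity: (45/1245) = +1·(1245/45) since 45 mod 4 = 1, 1245 mod 4 = 1; sign now +1
(1245/45) = (30/45)   [reduce mod 45]
30 = 2^1·15; (2/45) = -1 since 45 mod 8 = 5, so (30/45) = (-1)^1·(15/45); sign now -1
reciprocity: (15/45) = +1·(45/15) since 15 mod 4 = 3, 45 mod 4 = 1; sign now -1
(45/15) = (0/15)   [reduce mod 15]
(0/15) = 0   [gcd(a, n) > 1]; final value = 0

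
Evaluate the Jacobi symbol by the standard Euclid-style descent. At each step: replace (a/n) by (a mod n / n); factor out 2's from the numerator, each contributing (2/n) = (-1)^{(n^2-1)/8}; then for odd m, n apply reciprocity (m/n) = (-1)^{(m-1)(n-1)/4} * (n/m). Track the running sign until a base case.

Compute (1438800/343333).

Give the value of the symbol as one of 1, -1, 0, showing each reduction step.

(1438800/343333): 1438800 mod 343333 = 65468, so (1438800/343333) = (65468/343333)
factor out 2^2: 65468 = 2^2·16367; with 343333 mod 8 = 5, (2/343333) = -1; sign now +1; continue with (16367/343333)
flip (16367/343333) -> (343333/16367): both odd, 16367 mod 4 = 3, 343333 mod 4 = 1, so the flip contributes +1; sign now +1
(343333/16367): 343333 mod 16367 = 15993, so (343333/16367) = (15993/16367)
flip (15993/16367) -> (16367/15993): both odd, 15993 mod 4 = 1, 16367 mod 4 = 3, so the flip contributes +1; sign now +1
(16367/15993): 16367 mod 15993 = 374, so (16367/15993) = (374/15993)
factor out 2^1: 374 = 2^1·187; with 15993 mod 8 = 1, (2/15993) = +1; sign now +1; continue with (187/15993)
flip (187/15993) -> (15993/187): both odd, 187 mod 4 = 3, 15993 mod 4 = 1, so the flip contributes +1; sign now +1
(15993/187): 15993 mod 187 = 98, so (15993/187) = (98/187)
factor out 2^1: 98 = 2^1·49; with 187 mod 8 = 3, (2/187) = -1; sign now -1; continue with (49/187)
flip (49/187) -> (187/49): both odd, 49 mod 4 = 1, 187 mod 4 = 3, so the flip contributes +1; sign now -1
(187/49): 187 mod 49 = 40, so (187/49) = (40/49)
factor out 2^3: 40 = 2^3·5; with 49 mod 8 = 1, (2/49) = +1; sign now -1; continue with (5/49)
flip (5/49) -> (49/5): both odd, 5 mod 4 = 1, 49 mod 4 = 1, so the flip contributes +1; sign now -1
(49/5): 49 mod 5 = 4, so (49/5) = (4/5)
factor out 2^2: 4 = 2^2·1; with 5 mod 8 = 5, (2/5) = -1; sign now -1; continue with (1/5)
reached (1/5) = 1, so the symbol is -1

-1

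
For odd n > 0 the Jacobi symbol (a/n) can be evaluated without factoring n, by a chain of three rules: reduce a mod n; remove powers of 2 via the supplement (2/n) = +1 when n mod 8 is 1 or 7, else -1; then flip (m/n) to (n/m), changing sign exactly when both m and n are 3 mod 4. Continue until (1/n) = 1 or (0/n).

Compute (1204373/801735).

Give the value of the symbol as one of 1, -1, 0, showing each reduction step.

(1204373/801735) = (402638/801735)   [reduce mod 801735]
402638 = 2^1·201319; (2/801735) = +1 since 801735 mod 8 = 7, so (402638/801735) = (+1)^1·(201319/801735); sign now +1
reciprocity: (201319/801735) = -1·(801735/201319) since 201319 mod 4 = 3, 801735 mod 4 = 3; sign now -1
(801735/201319) = (197778/201319)   [reduce mod 201319]
197778 = 2^1·98889; (2/201319) = +1 since 201319 mod 8 = 7, so (197778/201319) = (+1)^1·(98889/201319); sign now -1
reciprocity: (98889/201319) = +1·(201319/98889) since 98889 mod 4 = 1, 201319 mod 4 = 3; sign now -1
(201319/98889) = (3541/98889)   [reduce mod 98889]
reciprocity: (3541/98889) = +1·(98889/3541) since 3541 mod 4 = 1, 98889 mod 4 = 1; sign now -1
(98889/3541) = (3282/3541)   [reduce mod 3541]
3282 = 2^1·1641; (2/3541) = -1 since 3541 mod 8 = 5, so (3282/3541) = (-1)^1·(1641/3541); sign now +1
reciprocity: (1641/3541) = +1·(3541/1641) since 1641 mod 4 = 1, 3541 mod 4 = 1; sign now +1
(3541/1641) = (259/1641)   [reduce mod 1641]
reciprocity: (259/1641) = +1·(1641/259) since 259 mod 4 = 3, 1641 mod 4 = 1; sign now +1
(1641/259) = (87/259)   [reduce mod 259]
reciprocity: (87/259) = -1·(259/87) since 87 mod 4 = 3, 259 mod 4 = 3; sign now -1
(259/87) = (85/87)   [reduce mod 87]
reciprocity: (85/87) = +1·(87/85) since 85 mod 4 = 1, 87 mod 4 = 3; sign now -1
(87/85) = (2/85)   [reduce mod 85]
2 = 2^1·1; (2/85) = -1 since 85 mod 8 = 5, so (2/85) = (-1)^1·(1/85); sign now +1
(1/85) = 1; final value = sign = +1

1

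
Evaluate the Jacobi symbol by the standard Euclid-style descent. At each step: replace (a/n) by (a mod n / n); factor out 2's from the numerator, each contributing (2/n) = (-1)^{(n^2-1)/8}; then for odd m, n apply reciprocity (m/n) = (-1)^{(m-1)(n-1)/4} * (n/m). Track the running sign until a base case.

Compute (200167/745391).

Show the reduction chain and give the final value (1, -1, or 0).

flip (200167/745391) -> (745391/200167): both odd, 200167 mod 4 = 3, 745391 mod 4 = 3, so the flip contributes -1; sign now -1
(745391/200167): 745391 mod 200167 = 144890, so (745391/200167) = (144890/200167)
factor out 2^1: 144890 = 2^1·72445; with 200167 mod 8 = 7, (2/200167) = +1; sign now -1; continue with (72445/200167)
flip (72445/200167) -> (200167/72445): both odd, 72445 mod 4 = 1, 200167 mod 4 = 3, so the flip contributes +1; sign now -1
(200167/72445): 200167 mod 72445 = 55277, so (200167/72445) = (55277/72445)
flip (55277/72445) -> (72445/55277): both odd, 55277 mod 4 = 1, 72445 mod 4 = 1, so the flip contributes +1; sign now -1
(72445/55277): 72445 mod 55277 = 17168, so (72445/55277) = (17168/55277)
factor out 2^4: 17168 = 2^4·1073; with 55277 mod 8 = 5, (2/55277) = -1; sign now -1; continue with (1073/55277)
flip (1073/55277) -> (55277/1073): both odd, 1073 mod 4 = 1, 55277 mod 4 = 1, so the flip contributes +1; sign now -1
(55277/1073): 55277 mod 1073 = 554, so (55277/1073) = (554/1073)
factor out 2^1: 554 = 2^1·277; with 1073 mod 8 = 1, (2/1073) = +1; sign now -1; continue with (277/1073)
flip (277/1073) -> (1073/277): both odd, 277 mod 4 = 1, 1073 mod 4 = 1, so the flip contributes +1; sign now -1
(1073/277): 1073 mod 277 = 242, so (1073/277) = (242/277)
factor out 2^1: 242 = 2^1·121; with 277 mod 8 = 5, (2/277) = -1; sign now +1; continue with (121/277)
flip (121/277) -> (277/121): both odd, 121 mod 4 = 1, 277 mod 4 = 1, so the flip contributes +1; sign now +1
(277/121): 277 mod 121 = 35, so (277/121) = (35/121)
flip (35/121) -> (121/35): both odd, 35 mod 4 = 3, 121 mod 4 = 1, so the flip contributes +1; sign now +1
(121/35): 121 mod 35 = 16, so (121/35) = (16/35)
factor out 2^4: 16 = 2^4·1; with 35 mod 8 = 3, (2/35) = -1; sign now +1; continue with (1/35)
reached (1/35) = 1, so the symbol is +1

1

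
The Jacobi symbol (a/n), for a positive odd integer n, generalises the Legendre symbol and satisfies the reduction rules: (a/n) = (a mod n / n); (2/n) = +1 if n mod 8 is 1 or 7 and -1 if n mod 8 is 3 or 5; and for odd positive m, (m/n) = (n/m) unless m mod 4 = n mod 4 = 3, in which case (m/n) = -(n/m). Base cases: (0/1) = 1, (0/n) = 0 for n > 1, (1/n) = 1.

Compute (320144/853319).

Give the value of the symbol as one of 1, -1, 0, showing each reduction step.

1

320144 = 2^4·20009; (2/853319) = +1 since 853319 mod 8 = 7, so (320144/853319) = (+1)^4·(20009/853319); sign now +1
reciprocity: (20009/853319) = +1·(853319/20009) since 20009 mod 4 = 1, 853319 mod 4 = 3; sign now +1
(853319/20009) = (12941/20009)   [reduce mod 20009]
reciprocity: (12941/20009) = +1·(20009/12941) since 12941 mod 4 = 1, 20009 mod 4 = 1; sign now +1
(20009/12941) = (7068/12941)   [reduce mod 12941]
7068 = 2^2·1767; (2/12941) = -1 since 12941 mod 8 = 5, so (7068/12941) = (-1)^2·(1767/12941); sign now +1
reciprocity: (1767/12941) = +1·(12941/1767) since 1767 mod 4 = 3, 12941 mod 4 = 1; sign now +1
(12941/1767) = (572/1767)   [reduce mod 1767]
572 = 2^2·143; (2/1767) = +1 since 1767 mod 8 = 7, so (572/1767) = (+1)^2·(143/1767); sign now +1
reciprocity: (143/1767) = -1·(1767/143) since 143 mod 4 = 3, 1767 mod 4 = 3; sign now -1
(1767/143) = (51/143)   [reduce mod 143]
reciprocity: (51/143) = -1·(143/51) since 51 mod 4 = 3, 143 mod 4 = 3; sign now +1
(143/51) = (41/51)   [reduce mod 51]
reciprocity: (41/51) = +1·(51/41) since 41 mod 4 = 1, 51 mod 4 = 3; sign now +1
(51/41) = (10/41)   [reduce mod 41]
10 = 2^1·5; (2/41) = +1 since 41 mod 8 = 1, so (10/41) = (+1)^1·(5/41); sign now +1
reciprocity: (5/41) = +1·(41/5) since 5 mod 4 = 1, 41 mod 4 = 1; sign now +1
(41/5) = (1/5)   [reduce mod 5]
(1/5) = 1; final value = sign = +1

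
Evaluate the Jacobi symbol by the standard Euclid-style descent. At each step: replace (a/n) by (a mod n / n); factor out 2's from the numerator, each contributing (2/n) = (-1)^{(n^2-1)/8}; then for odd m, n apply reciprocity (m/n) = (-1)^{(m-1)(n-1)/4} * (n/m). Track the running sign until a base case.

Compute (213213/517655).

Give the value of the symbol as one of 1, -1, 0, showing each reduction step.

-1

reciprocity: (213213/517655) = +1·(517655/213213) since 213213 mod 4 = 1, 517655 mod 4 = 3; sign now +1
(517655/213213) = (91229/213213)   [reduce mod 213213]
reciprocity: (91229/213213) = +1·(213213/91229) since 91229 mod 4 = 1, 213213 mod 4 = 1; sign now +1
(213213/91229) = (30755/91229)   [reduce mod 91229]
reciprocity: (30755/91229) = +1·(91229/30755) since 30755 mod 4 = 3, 91229 mod 4 = 1; sign now +1
(91229/30755) = (29719/30755)   [reduce mod 30755]
reciprocity: (29719/30755) = -1·(30755/29719) since 29719 mod 4 = 3, 30755 mod 4 = 3; sign now -1
(30755/29719) = (1036/29719)   [reduce mod 29719]
1036 = 2^2·259; (2/29719) = +1 since 29719 mod 8 = 7, so (1036/29719) = (+1)^2·(259/29719); sign now -1
reciprocity: (259/29719) = -1·(29719/259) since 259 mod 4 = 3, 29719 mod 4 = 3; sign now +1
(29719/259) = (193/259)   [reduce mod 259]
reciprocity: (193/259) = +1·(259/193) since 193 mod 4 = 1, 259 mod 4 = 3; sign now +1
(259/193) = (66/193)   [reduce mod 193]
66 = 2^1·33; (2/193) = +1 since 193 mod 8 = 1, so (66/193) = (+1)^1·(33/193); sign now +1
reciprocity: (33/193) = +1·(193/33) since 33 mod 4 = 1, 193 mod 4 = 1; sign now +1
(193/33) = (28/33)   [reduce mod 33]
28 = 2^2·7; (2/33) = +1 since 33 mod 8 = 1, so (28/33) = (+1)^2·(7/33); sign now +1
reciprocity: (7/33) = +1·(33/7) since 7 mod 4 = 3, 33 mod 4 = 1; sign now +1
(33/7) = (5/7)   [reduce mod 7]
reciprocity: (5/7) = +1·(7/5) since 5 mod 4 = 1, 7 mod 4 = 3; sign now +1
(7/5) = (2/5)   [reduce mod 5]
2 = 2^1·1; (2/5) = -1 since 5 mod 8 = 5, so (2/5) = (-1)^1·(1/5); sign now -1
(1/5) = 1; final value = sign = -1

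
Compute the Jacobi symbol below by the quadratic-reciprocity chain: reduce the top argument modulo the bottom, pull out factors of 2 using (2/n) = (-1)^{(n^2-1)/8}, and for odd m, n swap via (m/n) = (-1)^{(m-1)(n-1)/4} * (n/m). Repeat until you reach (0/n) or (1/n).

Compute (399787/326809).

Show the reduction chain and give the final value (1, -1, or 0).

(399787/326809): 399787 mod 326809 = 72978, so (399787/326809) = (72978/326809)
factor out 2^1: 72978 = 2^1·36489; with 326809 mod 8 = 1, (2/326809) = +1; sign now +1; continue with (36489/326809)
flip (36489/326809) -> (326809/36489): both odd, 36489 mod 4 = 1, 326809 mod 4 = 1, so the flip contributes +1; sign now +1
(326809/36489): 326809 mod 36489 = 34897, so (326809/36489) = (34897/36489)
flip (34897/36489) -> (36489/34897): both odd, 34897 mod 4 = 1, 36489 mod 4 = 1, so the flip contributes +1; sign now +1
(36489/34897): 36489 mod 34897 = 1592, so (36489/34897) = (1592/34897)
factor out 2^3: 1592 = 2^3·199; with 34897 mod 8 = 1, (2/34897) = +1; sign now +1; continue with (199/34897)
flip (199/34897) -> (34897/199): both odd, 199 mod 4 = 3, 34897 mod 4 = 1, so the flip contributes +1; sign now +1
(34897/199): 34897 mod 199 = 72, so (34897/199) = (72/199)
factor out 2^3: 72 = 2^3·9; with 199 mod 8 = 7, (2/199) = +1; sign now +1; continue with (9/199)
flip (9/199) -> (199/9): both odd, 9 mod 4 = 1, 199 mod 4 = 3, so the flip contributes +1; sign now +1
(199/9): 199 mod 9 = 1, so (199/9) = (1/9)
reached (1/9) = 1, so the symbol is +1

1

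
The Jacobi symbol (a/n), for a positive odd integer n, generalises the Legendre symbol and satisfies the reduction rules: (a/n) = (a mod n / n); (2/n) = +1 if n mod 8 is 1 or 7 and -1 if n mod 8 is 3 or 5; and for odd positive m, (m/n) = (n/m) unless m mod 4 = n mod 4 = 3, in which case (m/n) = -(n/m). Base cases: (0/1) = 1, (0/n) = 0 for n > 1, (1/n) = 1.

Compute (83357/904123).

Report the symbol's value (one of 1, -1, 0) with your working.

flip (83357/904123) -> (904123/83357): both odd, 83357 mod 4 = 1, 904123 mod 4 = 3, so the flip contributes +1; sign now +1
(904123/83357): 904123 mod 83357 = 70553, so (904123/83357) = (70553/83357)
flip (70553/83357) -> (83357/70553): both odd, 70553 mod 4 = 1, 83357 mod 4 = 1, so the flip contributes +1; sign now +1
(83357/70553): 83357 mod 70553 = 12804, so (83357/70553) = (12804/70553)
factor out 2^2: 12804 = 2^2·3201; with 70553 mod 8 = 1, (2/70553) = +1; sign now +1; continue with (3201/70553)
flip (3201/70553) -> (70553/3201): both odd, 3201 mod 4 = 1, 70553 mod 4 = 1, so the flip contributes +1; sign now +1
(70553/3201): 70553 mod 3201 = 131, so (70553/3201) = (131/3201)
flip (131/3201) -> (3201/131): both odd, 131 mod 4 = 3, 3201 mod 4 = 1, so the flip contributes +1; sign now +1
(3201/131): 3201 mod 131 = 57, so (3201/131) = (57/131)
flip (57/131) -> (131/57): both odd, 57 mod 4 = 1, 131 mod 4 = 3, so the flip contributes +1; sign now +1
(131/57): 131 mod 57 = 17, so (131/57) = (17/57)
flip (17/57) -> (57/17): both odd, 17 mod 4 = 1, 57 mod 4 = 1, so the flip contributes +1; sign now +1
(57/17): 57 mod 17 = 6, so (57/17) = (6/17)
factor out 2^1: 6 = 2^1·3; with 17 mod 8 = 1, (2/17) = +1; sign now +1; continue with (3/17)
flip (3/17) -> (17/3): both odd, 3 mod 4 = 3, 17 mod 4 = 1, so the flip contributes +1; sign now +1
(17/3): 17 mod 3 = 2, so (17/3) = (2/3)
factor out 2^1: 2 = 2^1·1; with 3 mod 8 = 3, (2/3) = -1; sign now -1; continue with (1/3)
reached (1/3) = 1, so the symbol is -1

-1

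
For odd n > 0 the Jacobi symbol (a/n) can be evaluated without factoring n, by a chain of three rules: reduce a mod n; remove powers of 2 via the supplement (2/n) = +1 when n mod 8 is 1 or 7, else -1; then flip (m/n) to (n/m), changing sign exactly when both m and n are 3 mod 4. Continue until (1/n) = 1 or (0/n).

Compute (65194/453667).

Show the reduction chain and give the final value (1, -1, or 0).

1

65194 = 2^1·32597; (2/453667) = -1 since 453667 mod 8 = 3, so (65194/453667) = (-1)^1·(32597/453667); sign now -1
reciprocity: (32597/453667) = +1·(453667/32597) since 32597 mod 4 = 1, 453667 mod 4 = 3; sign now -1
(453667/32597) = (29906/32597)   [reduce mod 32597]
29906 = 2^1·14953; (2/32597) = -1 since 32597 mod 8 = 5, so (29906/32597) = (-1)^1·(14953/32597); sign now +1
reciprocity: (14953/32597) = +1·(32597/14953) since 14953 mod 4 = 1, 32597 mod 4 = 1; sign now +1
(32597/14953) = (2691/14953)   [reduce mod 14953]
reciprocity: (2691/14953) = +1·(14953/2691) since 2691 mod 4 = 3, 14953 mod 4 = 1; sign now +1
(14953/2691) = (1498/2691)   [reduce mod 2691]
1498 = 2^1·749; (2/2691) = -1 since 2691 mod 8 = 3, so (1498/2691) = (-1)^1·(749/2691); sign now -1
reciprocity: (749/2691) = +1·(2691/749) since 749 mod 4 = 1, 2691 mod 4 = 3; sign now -1
(2691/749) = (444/749)   [reduce mod 749]
444 = 2^2·111; (2/749) = -1 since 749 mod 8 = 5, so (444/749) = (-1)^2·(111/749); sign now -1
reciprocity: (111/749) = +1·(749/111) since 111 mod 4 = 3, 749 mod 4 = 1; sign now -1
(749/111) = (83/111)   [reduce mod 111]
reciprocity: (83/111) = -1·(111/83) since 83 mod 4 = 3, 111 mod 4 = 3; sign now +1
(111/83) = (28/83)   [reduce mod 83]
28 = 2^2·7; (2/83) = -1 since 83 mod 8 = 3, so (28/83) = (-1)^2·(7/83); sign now +1
reciprocity: (7/83) = -1·(83/7) since 7 mod 4 = 3, 83 mod 4 = 3; sign now -1
(83/7) = (6/7)   [reduce mod 7]
6 = 2^1·3; (2/7) = +1 since 7 mod 8 = 7, so (6/7) = (+1)^1·(3/7); sign now -1
reciprocity: (3/7) = -1·(7/3) since 3 mod 4 = 3, 7 mod 4 = 3; sign now +1
(7/3) = (1/3)   [reduce mod 3]
(1/3) = 1; final value = sign = +1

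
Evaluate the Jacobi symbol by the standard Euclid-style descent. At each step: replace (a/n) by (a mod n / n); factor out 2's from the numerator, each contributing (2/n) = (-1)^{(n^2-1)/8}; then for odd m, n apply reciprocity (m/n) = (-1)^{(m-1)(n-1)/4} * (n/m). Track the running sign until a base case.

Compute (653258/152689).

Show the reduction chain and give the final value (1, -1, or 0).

-1

(653258/152689) = (42502/152689)   [reduce mod 152689]
42502 = 2^1·21251; (2/152689) = +1 since 152689 mod 8 = 1, so (42502/152689) = (+1)^1·(21251/152689); sign now +1
reciprocity: (21251/152689) = +1·(152689/21251) since 21251 mod 4 = 3, 152689 mod 4 = 1; sign now +1
(152689/21251) = (3932/21251)   [reduce mod 21251]
3932 = 2^2·983; (2/21251) = -1 since 21251 mod 8 = 3, so (3932/21251) = (-1)^2·(983/21251); sign now +1
reciprocity: (983/21251) = -1·(21251/983) since 983 mod 4 = 3, 21251 mod 4 = 3; sign now -1
(21251/983) = (608/983)   [reduce mod 983]
608 = 2^5·19; (2/983) = +1 since 983 mod 8 = 7, so (608/983) = (+1)^5·(19/983); sign now -1
reciprocity: (19/983) = -1·(983/19) since 19 mod 4 = 3, 983 mod 4 = 3; sign now +1
(983/19) = (14/19)   [reduce mod 19]
14 = 2^1·7; (2/19) = -1 since 19 mod 8 = 3, so (14/19) = (-1)^1·(7/19); sign now -1
reciprocity: (7/19) = -1·(19/7) since 7 mod 4 = 3, 19 mod 4 = 3; sign now +1
(19/7) = (5/7)   [reduce mod 7]
reciprocity: (5/7) = +1·(7/5) since 5 mod 4 = 1, 7 mod 4 = 3; sign now +1
(7/5) = (2/5)   [reduce mod 5]
2 = 2^1·1; (2/5) = -1 since 5 mod 8 = 5, so (2/5) = (-1)^1·(1/5); sign now -1
(1/5) = 1; final value = sign = -1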